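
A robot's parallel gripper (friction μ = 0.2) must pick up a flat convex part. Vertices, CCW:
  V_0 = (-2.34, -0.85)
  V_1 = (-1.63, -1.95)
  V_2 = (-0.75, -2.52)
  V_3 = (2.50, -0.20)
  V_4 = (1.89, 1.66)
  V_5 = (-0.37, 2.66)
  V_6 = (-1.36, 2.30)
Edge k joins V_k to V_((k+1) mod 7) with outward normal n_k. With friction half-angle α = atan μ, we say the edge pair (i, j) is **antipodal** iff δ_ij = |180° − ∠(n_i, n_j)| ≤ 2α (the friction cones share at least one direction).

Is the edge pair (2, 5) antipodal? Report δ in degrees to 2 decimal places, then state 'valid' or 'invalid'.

δ = 15.54°, valid

α = atan 0.2 = 11.31°;  2α = 22.62°
edge 2: e_2 = (+3.25, +2.32);  n_2 = (+0.5810, -0.8139)
edge 5: e_5 = (-0.99, -0.36);  n_5 = (-0.3417, +0.9398)
∠(n_2, n_5) = 164.46°
δ = |180° − 164.46°| = 15.54°
15.54° ≤ 2α = 22.62°  →  valid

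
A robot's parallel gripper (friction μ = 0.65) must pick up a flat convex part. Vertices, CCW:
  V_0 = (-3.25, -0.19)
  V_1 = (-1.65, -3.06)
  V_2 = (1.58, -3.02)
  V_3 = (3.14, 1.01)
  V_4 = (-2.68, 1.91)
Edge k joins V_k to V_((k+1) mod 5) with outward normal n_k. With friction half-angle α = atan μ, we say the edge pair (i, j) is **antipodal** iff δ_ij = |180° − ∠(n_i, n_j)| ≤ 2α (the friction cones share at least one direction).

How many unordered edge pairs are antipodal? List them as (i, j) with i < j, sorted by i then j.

count = 4; pairs: (0,2), (0,3), (1,3), (2,4)

α = atan 0.65 = 33.02°;  2α = 66.05°
n_0 = (-0.8734, -0.4869)
n_1 = (+0.0124, -0.9999)
n_2 = (+0.9326, -0.3610)
n_3 = (+0.1528, +0.9883)
n_4 = (-0.9651, +0.2620)
  (0,1): δ = 118.43°  ·
  (0,2): δ = 50.30°  ✓
  (0,3): δ = 52.07°  ✓
  (0,4): δ = 135.67°  ·
  (1,2): δ = 111.87°  ·
  (1,3): δ = 9.50°  ✓
  (1,4): δ = 74.10°  ·
  (2,3): δ = 77.63°  ·
  (2,4): δ = 5.98°  ✓
  (3,4): δ = 96.40°  ·
antipodal pairs: 4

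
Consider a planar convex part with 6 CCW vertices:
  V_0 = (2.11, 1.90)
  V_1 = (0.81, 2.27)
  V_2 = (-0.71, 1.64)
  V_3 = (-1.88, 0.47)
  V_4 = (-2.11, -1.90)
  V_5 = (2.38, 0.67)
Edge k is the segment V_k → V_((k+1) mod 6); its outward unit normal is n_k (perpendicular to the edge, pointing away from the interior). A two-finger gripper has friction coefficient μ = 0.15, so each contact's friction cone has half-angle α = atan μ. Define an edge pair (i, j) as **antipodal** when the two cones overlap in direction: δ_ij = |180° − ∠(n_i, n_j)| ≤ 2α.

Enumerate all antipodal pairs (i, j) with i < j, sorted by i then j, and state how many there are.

α = atan 0.15 = 8.53°;  2α = 17.06°
n_0 = (+0.2737, +0.9618)
n_1 = (-0.3829, +0.9238)
n_2 = (-0.7071, +0.7071)
n_3 = (-0.9953, +0.0966)
n_4 = (+0.4968, -0.8679)
n_5 = (+0.9767, +0.2144)
  (0,1): δ = 141.60°  ·
  (0,2): δ = 119.11°  ·
  (0,3): δ = 79.66°  ·
  (0,4): δ = 45.67°  ·
  (0,5): δ = 118.27°  ·
  (1,2): δ = 157.51°  ·
  (1,3): δ = 118.06°  ·
  (1,4): δ = 7.27°  ✓
  (1,5): δ = 79.87°  ·
  (2,3): δ = 140.54°  ·
  (2,4): δ = 15.21°  ✓
  (2,5): δ = 57.38°  ·
  (3,4): δ = 54.67°  ·
  (3,5): δ = 17.92°  ·
  (4,5): δ = 107.41°  ·
antipodal pairs: 2

count = 2; pairs: (1,4), (2,4)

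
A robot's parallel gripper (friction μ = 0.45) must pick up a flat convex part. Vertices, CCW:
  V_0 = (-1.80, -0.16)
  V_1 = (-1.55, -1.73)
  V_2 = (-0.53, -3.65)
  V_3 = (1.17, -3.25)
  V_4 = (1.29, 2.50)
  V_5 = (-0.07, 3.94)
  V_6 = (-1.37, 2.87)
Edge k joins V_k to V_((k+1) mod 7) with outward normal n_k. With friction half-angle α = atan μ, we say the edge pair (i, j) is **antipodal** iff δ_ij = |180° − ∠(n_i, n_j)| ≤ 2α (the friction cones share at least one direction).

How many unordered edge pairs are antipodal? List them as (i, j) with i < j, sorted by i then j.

α = atan 0.45 = 24.23°;  2α = 48.46°
n_0 = (-0.9876, -0.1573)
n_1 = (-0.8831, -0.4692)
n_2 = (+0.2290, -0.9734)
n_3 = (+0.9998, -0.0209)
n_4 = (+0.7270, +0.6866)
n_5 = (-0.6355, +0.7721)
n_6 = (-0.9901, +0.1405)
  (0,1): δ = 161.07°  ·
  (0,2): δ = 85.81°  ·
  (0,3): δ = 10.24°  ✓
  (0,4): δ = 34.32°  ✓
  (0,5): δ = 120.41°  ·
  (0,6): δ = 162.88°  ·
  (1,2): δ = 104.74°  ·
  (1,3): δ = 29.18°  ✓
  (1,4): δ = 15.38°  ✓
  (1,5): δ = 101.48°  ·
  (1,6): δ = 143.94°  ·
  (2,3): δ = 104.44°  ·
  (2,4): δ = 59.88°  ·
  (2,5): δ = 26.22°  ✓
  (2,6): δ = 68.68°  ·
  (3,4): δ = 135.44°  ·
  (3,5): δ = 49.35°  ·
  (3,6): δ = 6.88°  ✓
  (4,5): δ = 93.91°  ·
  (4,6): δ = 51.44°  ·
  (5,6): δ = 137.53°  ·
antipodal pairs: 6

count = 6; pairs: (0,3), (0,4), (1,3), (1,4), (2,5), (3,6)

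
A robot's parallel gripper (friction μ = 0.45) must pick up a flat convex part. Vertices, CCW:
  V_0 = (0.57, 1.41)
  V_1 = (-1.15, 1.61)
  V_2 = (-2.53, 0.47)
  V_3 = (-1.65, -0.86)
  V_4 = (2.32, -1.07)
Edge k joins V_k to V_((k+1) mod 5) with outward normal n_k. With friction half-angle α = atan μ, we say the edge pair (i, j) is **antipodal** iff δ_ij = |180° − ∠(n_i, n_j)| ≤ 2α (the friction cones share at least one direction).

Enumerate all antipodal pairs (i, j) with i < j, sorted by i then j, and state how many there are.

α = atan 0.45 = 24.23°;  2α = 48.46°
n_0 = (+0.1155, +0.9933)
n_1 = (-0.6369, +0.7710)
n_2 = (-0.8340, -0.5518)
n_3 = (-0.0528, -0.9986)
n_4 = (+0.8171, +0.5766)
  (0,1): δ = 133.81°  ·
  (0,2): δ = 49.88°  ·
  (0,3): δ = 3.60°  ✓
  (0,4): δ = 131.84°  ·
  (1,2): δ = 96.07°  ·
  (1,3): δ = 42.59°  ✓
  (1,4): δ = 85.65°  ·
  (2,3): δ = 126.52°  ·
  (2,4): δ = 1.72°  ✓
  (3,4): δ = 51.76°  ·
antipodal pairs: 3

count = 3; pairs: (0,3), (1,3), (2,4)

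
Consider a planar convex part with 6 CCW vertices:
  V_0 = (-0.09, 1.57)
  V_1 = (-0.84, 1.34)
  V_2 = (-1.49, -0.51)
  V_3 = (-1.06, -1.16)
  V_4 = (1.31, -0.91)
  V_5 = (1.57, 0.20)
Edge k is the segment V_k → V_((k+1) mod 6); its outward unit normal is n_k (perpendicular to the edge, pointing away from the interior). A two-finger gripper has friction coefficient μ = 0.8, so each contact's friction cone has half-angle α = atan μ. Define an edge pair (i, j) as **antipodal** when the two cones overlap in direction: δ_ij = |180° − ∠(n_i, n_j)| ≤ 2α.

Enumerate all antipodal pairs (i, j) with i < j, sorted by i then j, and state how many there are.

α = atan 0.8 = 38.66°;  2α = 77.32°
n_0 = (-0.2932, +0.9561)
n_1 = (-0.9435, +0.3315)
n_2 = (-0.8340, -0.5517)
n_3 = (+0.1049, -0.9945)
n_4 = (+0.9736, -0.2281)
n_5 = (+0.6365, +0.7713)
  (0,1): δ = 126.41°  ·
  (0,2): δ = 73.56°  ✓
  (0,3): δ = 11.03°  ✓
  (0,4): δ = 59.77°  ✓
  (0,5): δ = 123.42°  ·
  (1,2): δ = 127.15°  ·
  (1,3): δ = 64.62°  ✓
  (1,4): δ = 6.18°  ✓
  (1,5): δ = 69.83°  ✓
  (2,3): δ = 117.46°  ·
  (2,4): δ = 46.67°  ✓
  (2,5): δ = 16.98°  ✓
  (3,4): δ = 109.20°  ·
  (3,5): δ = 45.55°  ✓
  (4,5): δ = 116.35°  ·
antipodal pairs: 9

count = 9; pairs: (0,2), (0,3), (0,4), (1,3), (1,4), (1,5), (2,4), (2,5), (3,5)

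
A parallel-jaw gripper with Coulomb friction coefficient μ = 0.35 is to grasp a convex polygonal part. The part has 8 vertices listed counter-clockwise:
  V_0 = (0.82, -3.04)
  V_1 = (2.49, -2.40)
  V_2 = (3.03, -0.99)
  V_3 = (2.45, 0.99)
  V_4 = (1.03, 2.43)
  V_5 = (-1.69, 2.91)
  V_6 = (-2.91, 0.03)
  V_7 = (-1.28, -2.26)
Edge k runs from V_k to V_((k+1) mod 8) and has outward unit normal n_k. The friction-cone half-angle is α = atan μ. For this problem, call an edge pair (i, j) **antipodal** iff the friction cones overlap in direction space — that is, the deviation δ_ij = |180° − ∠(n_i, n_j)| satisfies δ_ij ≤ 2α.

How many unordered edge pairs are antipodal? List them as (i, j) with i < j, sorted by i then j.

α = atan 0.35 = 19.29°;  2α = 38.58°
n_0 = (+0.3579, -0.9338)
n_1 = (+0.9339, -0.3576)
n_2 = (+0.9597, +0.2811)
n_3 = (+0.7120, +0.7021)
n_4 = (+0.1738, +0.9848)
n_5 = (-0.9208, +0.3901)
n_6 = (-0.8147, -0.5799)
n_7 = (-0.3482, -0.9374)
  (0,1): δ = 131.92°  ·
  (0,2): δ = 94.64°  ·
  (0,3): δ = 66.37°  ·
  (0,4): δ = 30.98°  ✓
  (0,5): δ = 46.07°  ·
  (0,6): δ = 104.47°  ·
  (0,7): δ = 138.66°  ·
  (1,2): δ = 142.72°  ·
  (1,3): δ = 114.44°  ·
  (1,4): δ = 79.05°  ·
  (1,5): δ = 2.00°  ✓
  (1,6): δ = 56.40°  ·
  (1,7): δ = 90.58°  ·
  (2,3): δ = 151.73°  ·
  (2,4): δ = 116.33°  ·
  (2,5): δ = 39.28°  ·
  (2,6): δ = 19.12°  ✓
  (2,7): δ = 53.30°  ·
  (3,4): δ = 144.61°  ·
  (3,5): δ = 67.56°  ·
  (3,6): δ = 9.16°  ✓
  (3,7): δ = 25.02°  ✓
  (4,5): δ = 102.95°  ·
  (4,6): δ = 44.55°  ·
  (4,7): δ = 10.37°  ✓
  (5,6): δ = 121.60°  ·
  (5,7): δ = 87.42°  ·
  (6,7): δ = 145.82°  ·
antipodal pairs: 6

count = 6; pairs: (0,4), (1,5), (2,6), (3,6), (3,7), (4,7)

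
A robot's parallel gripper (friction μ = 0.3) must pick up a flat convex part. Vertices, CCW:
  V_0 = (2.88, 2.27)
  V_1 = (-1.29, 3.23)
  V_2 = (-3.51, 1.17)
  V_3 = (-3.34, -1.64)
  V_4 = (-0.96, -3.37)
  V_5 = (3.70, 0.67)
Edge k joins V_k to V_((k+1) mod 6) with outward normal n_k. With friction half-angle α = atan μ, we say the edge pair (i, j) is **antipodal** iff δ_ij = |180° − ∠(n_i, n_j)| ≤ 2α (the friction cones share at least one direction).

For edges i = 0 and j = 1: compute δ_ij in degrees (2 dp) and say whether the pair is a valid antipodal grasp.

δ = 124.18°, invalid

α = atan 0.3 = 16.70°;  2α = 33.40°
edge 0: e_0 = (-4.17, +0.96);  n_0 = (+0.2243, +0.9745)
edge 1: e_1 = (-2.22, -2.06);  n_1 = (-0.6802, +0.7330)
∠(n_0, n_1) = 55.82°
δ = |180° − 55.82°| = 124.18°
124.18° > 2α = 33.40°  →  invalid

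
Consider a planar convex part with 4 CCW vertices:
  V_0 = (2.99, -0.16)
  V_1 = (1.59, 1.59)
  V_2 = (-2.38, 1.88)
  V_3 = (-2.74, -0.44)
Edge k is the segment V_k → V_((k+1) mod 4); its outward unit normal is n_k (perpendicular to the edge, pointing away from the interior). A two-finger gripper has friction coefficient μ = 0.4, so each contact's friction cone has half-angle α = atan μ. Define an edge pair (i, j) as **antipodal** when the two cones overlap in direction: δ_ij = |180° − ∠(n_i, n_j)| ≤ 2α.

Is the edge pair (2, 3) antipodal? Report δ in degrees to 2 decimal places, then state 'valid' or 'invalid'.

α = atan 0.4 = 21.80°;  2α = 43.60°
edge 2: e_2 = (-0.36, -2.32);  n_2 = (-0.9882, +0.1533)
edge 3: e_3 = (+5.73, +0.28);  n_3 = (+0.0488, -0.9988)
∠(n_2, n_3) = 101.62°
δ = |180° − 101.62°| = 78.38°
78.38° > 2α = 43.60°  →  invalid

δ = 78.38°, invalid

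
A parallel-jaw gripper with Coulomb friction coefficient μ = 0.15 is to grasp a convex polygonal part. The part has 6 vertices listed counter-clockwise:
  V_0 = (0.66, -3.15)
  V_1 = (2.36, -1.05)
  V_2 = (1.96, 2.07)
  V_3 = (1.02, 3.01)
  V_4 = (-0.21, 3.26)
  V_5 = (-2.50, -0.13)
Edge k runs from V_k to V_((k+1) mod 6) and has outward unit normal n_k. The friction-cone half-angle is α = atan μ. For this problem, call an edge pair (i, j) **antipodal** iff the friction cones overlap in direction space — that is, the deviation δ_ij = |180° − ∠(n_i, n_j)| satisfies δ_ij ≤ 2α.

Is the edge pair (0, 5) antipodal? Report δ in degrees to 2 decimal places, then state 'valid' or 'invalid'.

α = atan 0.15 = 8.53°;  2α = 17.06°
edge 0: e_0 = (+1.70, +2.10);  n_0 = (+0.7772, -0.6292)
edge 5: e_5 = (+3.16, -3.02);  n_5 = (-0.6909, -0.7229)
∠(n_0, n_5) = 94.71°
δ = |180° − 94.71°| = 85.29°
85.29° > 2α = 17.06°  →  invalid

δ = 85.29°, invalid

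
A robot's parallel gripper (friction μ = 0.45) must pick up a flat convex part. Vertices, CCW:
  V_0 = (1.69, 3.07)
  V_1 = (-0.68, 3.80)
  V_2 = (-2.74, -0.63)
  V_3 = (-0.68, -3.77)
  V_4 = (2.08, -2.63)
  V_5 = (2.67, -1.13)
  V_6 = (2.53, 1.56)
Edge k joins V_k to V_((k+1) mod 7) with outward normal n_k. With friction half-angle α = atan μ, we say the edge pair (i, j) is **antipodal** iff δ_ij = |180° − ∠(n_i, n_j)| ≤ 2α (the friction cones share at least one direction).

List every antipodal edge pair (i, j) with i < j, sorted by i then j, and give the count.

count = 7; pairs: (0,2), (0,3), (1,3), (1,4), (1,5), (2,5), (2,6)

α = atan 0.45 = 24.23°;  2α = 48.46°
n_0 = (+0.2944, +0.9557)
n_1 = (-0.9068, +0.4217)
n_2 = (-0.8361, -0.5485)
n_3 = (+0.3818, -0.9243)
n_4 = (+0.9306, -0.3660)
n_5 = (+0.9986, +0.0520)
n_6 = (+0.8739, +0.4861)
  (0,1): δ = 97.82°  ·
  (0,2): δ = 39.61°  ✓
  (0,3): δ = 39.56°  ✓
  (0,4): δ = 85.65°  ·
  (0,5): δ = 110.10°  ·
  (0,6): δ = 136.21°  ·
  (1,2): δ = 121.79°  ·
  (1,3): δ = 42.62°  ✓
  (1,4): δ = 3.47°  ✓
  (1,5): δ = 27.92°  ✓
  (1,6): δ = 54.03°  ·
  (2,3): δ = 100.82°  ·
  (2,4): δ = 54.74°  ·
  (2,5): δ = 30.29°  ✓
  (2,6): δ = 4.18°  ✓
  (3,4): δ = 133.91°  ·
  (3,5): δ = 109.46°  ·
  (3,6): δ = 83.36°  ·
  (4,5): δ = 155.55°  ·
  (4,6): δ = 129.44°  ·
  (5,6): δ = 153.89°  ·
antipodal pairs: 7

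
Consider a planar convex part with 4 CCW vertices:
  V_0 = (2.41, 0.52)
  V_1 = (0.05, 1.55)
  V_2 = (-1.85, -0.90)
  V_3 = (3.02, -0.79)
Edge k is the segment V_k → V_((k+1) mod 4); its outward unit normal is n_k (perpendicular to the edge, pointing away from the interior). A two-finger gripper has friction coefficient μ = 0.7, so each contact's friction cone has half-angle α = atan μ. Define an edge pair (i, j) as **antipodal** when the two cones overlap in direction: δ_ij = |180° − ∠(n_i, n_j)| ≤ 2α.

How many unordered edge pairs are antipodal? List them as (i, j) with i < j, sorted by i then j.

α = atan 0.7 = 34.99°;  2α = 69.98°
n_0 = (+0.4000, +0.9165)
n_1 = (-0.7902, +0.6128)
n_2 = (+0.0226, -0.9997)
n_3 = (+0.9065, +0.4221)
  (0,1): δ = 104.22°  ·
  (0,2): δ = 24.87°  ✓
  (0,3): δ = 138.55°  ·
  (1,2): δ = 50.91°  ✓
  (1,3): δ = 62.76°  ✓
  (2,3): δ = 66.32°  ✓
antipodal pairs: 4

count = 4; pairs: (0,2), (1,2), (1,3), (2,3)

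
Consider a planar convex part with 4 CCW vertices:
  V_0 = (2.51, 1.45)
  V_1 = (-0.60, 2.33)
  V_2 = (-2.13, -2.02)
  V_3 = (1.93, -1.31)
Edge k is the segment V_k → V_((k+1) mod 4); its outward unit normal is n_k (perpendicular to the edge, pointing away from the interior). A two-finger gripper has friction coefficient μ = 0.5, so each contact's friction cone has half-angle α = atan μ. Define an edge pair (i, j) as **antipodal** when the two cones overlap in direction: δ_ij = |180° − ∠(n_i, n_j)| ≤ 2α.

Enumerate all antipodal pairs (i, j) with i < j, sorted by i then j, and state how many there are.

count = 2; pairs: (0,2), (1,3)

α = atan 0.5 = 26.57°;  2α = 53.13°
n_0 = (+0.2723, +0.9622)
n_1 = (-0.9434, +0.3318)
n_2 = (+0.1723, -0.9851)
n_3 = (+0.9786, -0.2057)
  (0,1): δ = 93.58°  ·
  (0,2): δ = 25.72°  ✓
  (0,3): δ = 93.93°  ·
  (1,2): δ = 60.70°  ·
  (1,3): δ = 7.51°  ✓
  (2,3): δ = 111.79°  ·
antipodal pairs: 2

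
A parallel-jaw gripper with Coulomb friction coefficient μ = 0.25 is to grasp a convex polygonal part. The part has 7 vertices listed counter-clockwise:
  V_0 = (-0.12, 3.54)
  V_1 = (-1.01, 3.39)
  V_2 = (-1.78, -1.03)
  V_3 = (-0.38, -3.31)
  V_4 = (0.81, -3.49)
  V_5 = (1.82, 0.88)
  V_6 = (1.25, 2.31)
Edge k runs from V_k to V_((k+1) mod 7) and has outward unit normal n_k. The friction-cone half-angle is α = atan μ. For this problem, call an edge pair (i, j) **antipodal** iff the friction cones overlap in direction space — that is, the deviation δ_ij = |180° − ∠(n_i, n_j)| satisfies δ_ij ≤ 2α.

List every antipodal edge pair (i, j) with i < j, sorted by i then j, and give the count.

α = atan 0.25 = 14.04°;  2α = 28.07°
n_0 = (-0.1662, +0.9861)
n_1 = (-0.9852, +0.1716)
n_2 = (-0.8522, -0.5233)
n_3 = (-0.1496, -0.9888)
n_4 = (+0.9743, -0.2252)
n_5 = (+0.9289, +0.3703)
n_6 = (+0.6681, +0.7441)
  (0,1): δ = 109.45°  ·
  (0,2): δ = 68.02°  ·
  (0,3): δ = 18.17°  ✓
  (0,4): δ = 67.42°  ·
  (0,5): δ = 102.17°  ·
  (0,6): δ = 128.52°  ·
  (1,2): δ = 138.57°  ·
  (1,3): δ = 88.72°  ·
  (1,4): δ = 3.13°  ✓
  (1,5): δ = 31.61°  ·
  (1,6): δ = 57.96°  ·
  (2,3): δ = 130.15°  ·
  (2,4): δ = 44.57°  ·
  (2,5): δ = 9.82°  ✓
  (2,6): δ = 16.53°  ✓
  (3,4): δ = 94.41°  ·
  (3,5): δ = 59.67°  ·
  (3,6): δ = 33.32°  ·
  (4,5): δ = 145.25°  ·
  (4,6): δ = 118.90°  ·
  (5,6): δ = 153.65°  ·
antipodal pairs: 4

count = 4; pairs: (0,3), (1,4), (2,5), (2,6)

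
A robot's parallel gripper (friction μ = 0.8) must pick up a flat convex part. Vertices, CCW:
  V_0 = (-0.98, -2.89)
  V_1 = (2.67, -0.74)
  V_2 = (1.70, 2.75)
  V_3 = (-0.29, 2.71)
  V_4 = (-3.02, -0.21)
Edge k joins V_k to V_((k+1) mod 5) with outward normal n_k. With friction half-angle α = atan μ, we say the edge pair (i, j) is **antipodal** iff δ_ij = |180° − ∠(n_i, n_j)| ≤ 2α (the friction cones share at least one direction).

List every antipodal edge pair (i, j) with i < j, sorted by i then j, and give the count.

count = 5; pairs: (0,2), (0,3), (1,3), (1,4), (2,4)

α = atan 0.8 = 38.66°;  2α = 77.32°
n_0 = (+0.5075, -0.8616)
n_1 = (+0.9635, +0.2678)
n_2 = (-0.0201, +0.9998)
n_3 = (-0.7305, +0.6829)
n_4 = (-0.7957, -0.6057)
  (0,1): δ = 104.97°  ·
  (0,2): δ = 29.35°  ✓
  (0,3): δ = 16.43°  ✓
  (0,4): δ = 96.78°  ·
  (1,2): δ = 104.38°  ·
  (1,3): δ = 58.61°  ✓
  (1,4): δ = 21.75°  ✓
  (2,3): δ = 134.23°  ·
  (2,4): δ = 53.87°  ✓
  (3,4): δ = 99.65°  ·
antipodal pairs: 5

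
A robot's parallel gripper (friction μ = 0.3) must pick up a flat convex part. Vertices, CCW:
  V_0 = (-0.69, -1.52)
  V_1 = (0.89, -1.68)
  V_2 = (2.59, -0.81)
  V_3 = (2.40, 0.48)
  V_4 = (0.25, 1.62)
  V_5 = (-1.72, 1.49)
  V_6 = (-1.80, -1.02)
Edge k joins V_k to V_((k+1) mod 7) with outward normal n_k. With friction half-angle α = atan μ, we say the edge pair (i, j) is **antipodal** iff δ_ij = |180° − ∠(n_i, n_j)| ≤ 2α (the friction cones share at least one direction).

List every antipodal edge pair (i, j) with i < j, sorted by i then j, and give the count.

α = atan 0.3 = 16.70°;  2α = 33.40°
n_0 = (-0.1008, -0.9949)
n_1 = (+0.4556, -0.8902)
n_2 = (+0.9893, +0.1457)
n_3 = (+0.4685, +0.8835)
n_4 = (-0.0658, +0.9978)
n_5 = (-0.9995, +0.0319)
n_6 = (-0.4107, -0.9118)
  (0,1): δ = 147.12°  ·
  (0,2): δ = 75.84°  ·
  (0,3): δ = 22.15°  ✓
  (0,4): δ = 9.56°  ✓
  (0,5): δ = 93.96°  ·
  (0,6): δ = 161.53°  ·
  (1,2): δ = 108.72°  ·
  (1,3): δ = 55.04°  ·
  (1,4): δ = 23.33°  ✓
  (1,5): δ = 61.07°  ·
  (1,6): δ = 128.65°  ·
  (2,3): δ = 126.31°  ·
  (2,4): δ = 94.60°  ·
  (2,5): δ = 10.20°  ✓
  (2,6): δ = 57.37°  ·
  (3,4): δ = 148.29°  ·
  (3,5): δ = 63.89°  ·
  (3,6): δ = 3.68°  ✓
  (4,5): δ = 95.60°  ·
  (4,6): δ = 28.02°  ✓
  (5,6): δ = 112.42°  ·
antipodal pairs: 6

count = 6; pairs: (0,3), (0,4), (1,4), (2,5), (3,6), (4,6)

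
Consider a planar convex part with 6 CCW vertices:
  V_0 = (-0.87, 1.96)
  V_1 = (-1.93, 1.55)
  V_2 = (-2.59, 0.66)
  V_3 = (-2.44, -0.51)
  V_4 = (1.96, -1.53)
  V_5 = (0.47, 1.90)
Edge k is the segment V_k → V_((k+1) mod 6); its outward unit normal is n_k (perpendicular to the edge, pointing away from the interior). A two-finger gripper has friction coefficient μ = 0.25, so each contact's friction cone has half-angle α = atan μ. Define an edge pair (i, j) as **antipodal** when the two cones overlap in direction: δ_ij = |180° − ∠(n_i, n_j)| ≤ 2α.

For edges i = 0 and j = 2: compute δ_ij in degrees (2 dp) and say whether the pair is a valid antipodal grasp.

δ = 103.84°, invalid

α = atan 0.25 = 14.04°;  2α = 28.07°
edge 0: e_0 = (-1.06, -0.41);  n_0 = (-0.3607, +0.9327)
edge 2: e_2 = (+0.15, -1.17);  n_2 = (-0.9919, -0.1272)
∠(n_0, n_2) = 76.16°
δ = |180° − 76.16°| = 103.84°
103.84° > 2α = 28.07°  →  invalid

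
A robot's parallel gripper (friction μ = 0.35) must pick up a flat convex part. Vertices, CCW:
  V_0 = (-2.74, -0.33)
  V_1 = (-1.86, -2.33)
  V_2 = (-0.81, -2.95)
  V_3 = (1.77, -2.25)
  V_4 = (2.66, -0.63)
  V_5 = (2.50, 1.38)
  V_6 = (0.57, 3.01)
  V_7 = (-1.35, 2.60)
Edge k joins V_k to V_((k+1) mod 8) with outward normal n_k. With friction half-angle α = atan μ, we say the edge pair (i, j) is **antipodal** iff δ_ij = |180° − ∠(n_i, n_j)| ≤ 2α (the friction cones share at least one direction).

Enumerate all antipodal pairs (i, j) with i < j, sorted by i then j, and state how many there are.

count = 6; pairs: (0,4), (0,5), (1,5), (2,6), (3,7), (4,7)

α = atan 0.35 = 19.29°;  2α = 38.58°
n_0 = (-0.9153, -0.4027)
n_1 = (-0.5085, -0.8611)
n_2 = (+0.2619, -0.9651)
n_3 = (+0.8764, -0.4815)
n_4 = (+0.9968, +0.0794)
n_5 = (+0.6452, +0.7640)
n_6 = (-0.2088, +0.9780)
n_7 = (-0.9035, +0.4286)
  (0,1): δ = 144.31°  ·
  (0,2): δ = 98.57°  ·
  (0,3): δ = 52.53°  ·
  (0,4): δ = 19.20°  ✓
  (0,5): δ = 26.07°  ✓
  (0,6): δ = 78.30°  ·
  (0,7): δ = 130.87°  ·
  (1,2): δ = 134.26°  ·
  (1,3): δ = 88.22°  ·
  (1,4): δ = 54.89°  ·
  (1,5): δ = 9.62°  ✓
  (1,6): δ = 42.61°  ·
  (1,7): δ = 95.18°  ·
  (2,3): δ = 133.96°  ·
  (2,4): δ = 100.63°  ·
  (2,5): δ = 55.36°  ·
  (2,6): δ = 3.13°  ✓
  (2,7): δ = 49.44°  ·
  (3,4): δ = 146.67°  ·
  (3,5): δ = 101.40°  ·
  (3,6): δ = 49.16°  ·
  (3,7): δ = 3.40°  ✓
  (4,5): δ = 134.73°  ·
  (4,6): δ = 82.50°  ·
  (4,7): δ = 29.93°  ✓
  (5,6): δ = 127.76°  ·
  (5,7): δ = 75.20°  ·
  (6,7): δ = 127.43°  ·
antipodal pairs: 6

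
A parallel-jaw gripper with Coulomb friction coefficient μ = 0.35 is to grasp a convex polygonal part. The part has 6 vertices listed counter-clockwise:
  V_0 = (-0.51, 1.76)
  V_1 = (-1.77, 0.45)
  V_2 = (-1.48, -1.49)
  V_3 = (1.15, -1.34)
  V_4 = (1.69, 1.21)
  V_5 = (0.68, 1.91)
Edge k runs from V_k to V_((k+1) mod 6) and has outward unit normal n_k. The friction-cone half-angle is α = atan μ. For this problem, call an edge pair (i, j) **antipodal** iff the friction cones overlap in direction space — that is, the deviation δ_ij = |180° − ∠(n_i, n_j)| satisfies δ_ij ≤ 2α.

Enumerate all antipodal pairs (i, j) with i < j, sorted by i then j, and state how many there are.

α = atan 0.35 = 19.29°;  2α = 38.58°
n_0 = (-0.7207, +0.6932)
n_1 = (-0.9890, -0.1478)
n_2 = (+0.0569, -0.9984)
n_3 = (+0.9783, -0.2072)
n_4 = (+0.5696, +0.8219)
n_5 = (-0.1251, +0.9921)
  (0,1): δ = 127.61°  ·
  (0,2): δ = 42.85°  ·
  (0,3): δ = 31.93°  ✓
  (0,4): δ = 99.16°  ·
  (0,5): δ = 141.07°  ·
  (1,2): δ = 95.24°  ·
  (1,3): δ = 20.46°  ✓
  (1,4): δ = 46.77°  ·
  (1,5): δ = 88.68°  ·
  (2,3): δ = 105.22°  ·
  (2,4): δ = 37.99°  ✓
  (2,5): δ = 3.92°  ✓
  (3,4): δ = 112.77°  ·
  (3,5): δ = 70.86°  ·
  (4,5): δ = 138.09°  ·
antipodal pairs: 4

count = 4; pairs: (0,3), (1,3), (2,4), (2,5)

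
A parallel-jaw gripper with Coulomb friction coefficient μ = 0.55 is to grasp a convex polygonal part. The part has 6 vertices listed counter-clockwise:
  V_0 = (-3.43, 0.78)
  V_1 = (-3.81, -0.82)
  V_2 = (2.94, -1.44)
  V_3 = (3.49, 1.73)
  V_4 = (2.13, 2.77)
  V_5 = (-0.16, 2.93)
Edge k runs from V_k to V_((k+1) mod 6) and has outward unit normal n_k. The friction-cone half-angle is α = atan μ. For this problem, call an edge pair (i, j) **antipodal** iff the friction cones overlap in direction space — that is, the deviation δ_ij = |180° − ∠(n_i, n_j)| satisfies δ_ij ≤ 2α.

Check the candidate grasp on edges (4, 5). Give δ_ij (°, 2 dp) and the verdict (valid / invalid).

α = atan 0.55 = 28.81°;  2α = 57.62°
edge 4: e_4 = (-2.29, +0.16);  n_4 = (+0.0697, +0.9976)
edge 5: e_5 = (-3.27, -2.15);  n_5 = (-0.5494, +0.8356)
∠(n_4, n_5) = 37.32°
δ = |180° − 37.32°| = 142.68°
142.68° > 2α = 57.62°  →  invalid

δ = 142.68°, invalid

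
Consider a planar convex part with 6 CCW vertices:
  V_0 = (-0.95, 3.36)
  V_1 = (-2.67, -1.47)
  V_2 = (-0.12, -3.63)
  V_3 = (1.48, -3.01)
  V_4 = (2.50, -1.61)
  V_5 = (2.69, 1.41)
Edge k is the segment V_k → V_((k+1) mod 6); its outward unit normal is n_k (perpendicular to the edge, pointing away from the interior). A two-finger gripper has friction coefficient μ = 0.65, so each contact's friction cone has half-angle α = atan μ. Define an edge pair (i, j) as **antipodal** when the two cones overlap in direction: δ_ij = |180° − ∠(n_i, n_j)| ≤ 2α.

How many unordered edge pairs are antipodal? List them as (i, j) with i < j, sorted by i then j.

count = 6; pairs: (0,2), (0,3), (0,4), (1,4), (1,5), (2,5)

α = atan 0.65 = 33.02°;  2α = 66.05°
n_0 = (-0.9421, +0.3355)
n_1 = (-0.6463, -0.7630)
n_2 = (+0.3613, -0.9324)
n_3 = (+0.8082, -0.5889)
n_4 = (+0.9980, -0.0628)
n_5 = (+0.4722, +0.8815)
  (0,1): δ = 110.67°  ·
  (0,2): δ = 49.22°  ✓
  (0,3): δ = 16.47°  ✓
  (0,4): δ = 16.00°  ✓
  (0,5): δ = 81.42°  ·
  (1,2): δ = 118.55°  ·
  (1,3): δ = 85.81°  ·
  (1,4): δ = 53.33°  ✓
  (1,5): δ = 12.09°  ✓
  (2,3): δ = 147.26°  ·
  (2,4): δ = 114.78°  ·
  (2,5): δ = 49.36°  ✓
  (3,4): δ = 147.52°  ·
  (3,5): δ = 82.10°  ·
  (4,5): δ = 114.58°  ·
antipodal pairs: 6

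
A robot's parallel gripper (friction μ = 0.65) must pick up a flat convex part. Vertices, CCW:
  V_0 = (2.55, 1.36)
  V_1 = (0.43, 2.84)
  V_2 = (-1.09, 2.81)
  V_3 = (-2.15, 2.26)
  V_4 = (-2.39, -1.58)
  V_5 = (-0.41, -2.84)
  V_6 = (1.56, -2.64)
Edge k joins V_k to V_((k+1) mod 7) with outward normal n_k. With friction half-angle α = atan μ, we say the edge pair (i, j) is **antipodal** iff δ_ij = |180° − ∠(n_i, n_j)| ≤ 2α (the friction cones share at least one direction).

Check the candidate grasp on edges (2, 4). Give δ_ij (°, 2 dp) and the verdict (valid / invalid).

δ = 59.89°, valid

α = atan 0.65 = 33.02°;  2α = 66.05°
edge 2: e_2 = (-1.06, -0.55);  n_2 = (-0.4606, +0.8876)
edge 4: e_4 = (+1.98, -1.26);  n_4 = (-0.5369, -0.8437)
∠(n_2, n_4) = 120.11°
δ = |180° − 120.11°| = 59.89°
59.89° ≤ 2α = 66.05°  →  valid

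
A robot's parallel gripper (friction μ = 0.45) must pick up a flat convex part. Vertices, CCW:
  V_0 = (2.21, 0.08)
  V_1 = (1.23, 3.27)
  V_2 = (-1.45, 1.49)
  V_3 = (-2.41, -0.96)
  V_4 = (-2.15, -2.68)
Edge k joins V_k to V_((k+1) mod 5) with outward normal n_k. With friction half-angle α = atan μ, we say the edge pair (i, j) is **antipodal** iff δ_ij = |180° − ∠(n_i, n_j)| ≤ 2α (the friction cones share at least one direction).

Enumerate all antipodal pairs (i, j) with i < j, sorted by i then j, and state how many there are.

α = atan 0.45 = 24.23°;  2α = 48.46°
n_0 = (+0.9559, +0.2937)
n_1 = (-0.5533, +0.8330)
n_2 = (-0.9311, +0.3648)
n_3 = (-0.9888, -0.1495)
n_4 = (+0.5349, -0.8449)
  (0,1): δ = 73.49°  ·
  (0,2): δ = 38.47°  ✓
  (0,3): δ = 8.48°  ✓
  (0,4): δ = 105.26°  ·
  (1,2): δ = 144.99°  ·
  (1,3): δ = 115.00°  ·
  (1,4): δ = 1.26°  ✓
  (2,3): δ = 150.01°  ·
  (2,4): δ = 36.27°  ✓
  (3,4): δ = 66.26°  ·
antipodal pairs: 4

count = 4; pairs: (0,2), (0,3), (1,4), (2,4)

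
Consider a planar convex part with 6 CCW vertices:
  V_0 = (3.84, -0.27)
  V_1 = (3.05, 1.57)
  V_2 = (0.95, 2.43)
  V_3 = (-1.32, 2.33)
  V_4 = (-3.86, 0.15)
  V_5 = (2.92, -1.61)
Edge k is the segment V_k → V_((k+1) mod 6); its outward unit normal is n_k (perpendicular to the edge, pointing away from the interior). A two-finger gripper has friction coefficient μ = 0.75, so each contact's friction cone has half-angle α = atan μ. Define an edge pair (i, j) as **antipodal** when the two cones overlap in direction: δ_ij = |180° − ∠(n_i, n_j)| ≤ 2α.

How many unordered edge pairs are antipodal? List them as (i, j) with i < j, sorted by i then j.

α = atan 0.75 = 36.87°;  2α = 73.74°
n_0 = (+0.9189, +0.3945)
n_1 = (+0.3790, +0.9254)
n_2 = (-0.0440, +0.9990)
n_3 = (-0.6513, +0.7588)
n_4 = (-0.2513, -0.9679)
n_5 = (+0.8244, -0.5660)
  (0,1): δ = 135.51°  ·
  (0,2): δ = 110.71°  ·
  (0,3): δ = 72.60°  ✓
  (0,4): δ = 52.21°  ✓
  (0,5): δ = 122.29°  ·
  (1,2): δ = 155.21°  ·
  (1,3): δ = 117.09°  ·
  (1,4): δ = 7.72°  ✓
  (1,5): δ = 77.80°  ·
  (2,3): δ = 141.88°  ·
  (2,4): δ = 17.07°  ✓
  (2,5): δ = 53.01°  ✓
  (3,4): δ = 55.19°  ✓
  (3,5): δ = 14.89°  ✓
  (4,5): δ = 109.92°  ·
antipodal pairs: 7

count = 7; pairs: (0,3), (0,4), (1,4), (2,4), (2,5), (3,4), (3,5)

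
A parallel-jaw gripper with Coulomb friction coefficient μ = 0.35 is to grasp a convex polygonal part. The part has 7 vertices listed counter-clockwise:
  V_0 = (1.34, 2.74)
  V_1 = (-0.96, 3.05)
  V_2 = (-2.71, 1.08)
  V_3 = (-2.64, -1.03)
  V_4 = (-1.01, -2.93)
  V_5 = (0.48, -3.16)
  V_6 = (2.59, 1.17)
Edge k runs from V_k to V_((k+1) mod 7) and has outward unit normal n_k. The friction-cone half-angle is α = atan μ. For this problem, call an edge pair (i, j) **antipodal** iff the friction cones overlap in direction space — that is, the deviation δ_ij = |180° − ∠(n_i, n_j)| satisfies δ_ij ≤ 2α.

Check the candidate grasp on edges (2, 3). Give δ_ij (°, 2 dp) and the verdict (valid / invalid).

α = atan 0.35 = 19.29°;  2α = 38.58°
edge 2: e_2 = (+0.07, -2.11);  n_2 = (-0.9995, -0.0332)
edge 3: e_3 = (+1.63, -1.90);  n_3 = (-0.7590, -0.6511)
∠(n_2, n_3) = 38.73°
δ = |180° − 38.73°| = 141.27°
141.27° > 2α = 38.58°  →  invalid

δ = 141.27°, invalid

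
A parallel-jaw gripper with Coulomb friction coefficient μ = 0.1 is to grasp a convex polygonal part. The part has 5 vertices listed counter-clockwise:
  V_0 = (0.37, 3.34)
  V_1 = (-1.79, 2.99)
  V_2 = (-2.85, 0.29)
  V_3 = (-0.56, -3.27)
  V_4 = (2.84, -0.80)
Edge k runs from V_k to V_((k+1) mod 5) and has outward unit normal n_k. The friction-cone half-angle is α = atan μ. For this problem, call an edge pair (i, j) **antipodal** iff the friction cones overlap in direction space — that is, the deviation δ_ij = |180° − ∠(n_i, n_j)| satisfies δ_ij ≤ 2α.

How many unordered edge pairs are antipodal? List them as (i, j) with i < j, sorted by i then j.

α = atan 0.1 = 5.71°;  2α = 11.42°
n_0 = (-0.1600, +0.9871)
n_1 = (-0.9308, +0.3654)
n_2 = (-0.8410, -0.5410)
n_3 = (+0.5877, -0.8090)
n_4 = (+0.8588, +0.5124)
  (0,1): δ = 120.64°  ·
  (0,2): δ = 66.45°  ·
  (0,3): δ = 26.79°  ·
  (0,4): δ = 111.62°  ·
  (1,2): δ = 125.81°  ·
  (1,3): δ = 32.57°  ·
  (1,4): δ = 52.26°  ·
  (2,3): δ = 86.75°  ·
  (2,4): δ = 1.93°  ✓
  (3,4): δ = 95.18°  ·
antipodal pairs: 1

count = 1; pairs: (2,4)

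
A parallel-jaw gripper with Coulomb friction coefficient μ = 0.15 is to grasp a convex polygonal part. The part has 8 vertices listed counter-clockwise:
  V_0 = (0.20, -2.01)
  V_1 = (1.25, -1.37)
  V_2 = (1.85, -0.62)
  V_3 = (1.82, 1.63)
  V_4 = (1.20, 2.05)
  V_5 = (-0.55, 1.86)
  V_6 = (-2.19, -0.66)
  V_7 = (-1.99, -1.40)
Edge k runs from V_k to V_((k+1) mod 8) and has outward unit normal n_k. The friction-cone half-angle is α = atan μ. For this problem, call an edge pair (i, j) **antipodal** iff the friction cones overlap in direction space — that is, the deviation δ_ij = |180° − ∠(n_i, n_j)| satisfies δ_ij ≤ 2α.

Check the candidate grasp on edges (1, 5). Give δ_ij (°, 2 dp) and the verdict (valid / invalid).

α = atan 0.15 = 8.53°;  2α = 17.06°
edge 1: e_1 = (+0.60, +0.75);  n_1 = (+0.7809, -0.6247)
edge 5: e_5 = (-1.64, -2.52);  n_5 = (-0.8381, +0.5455)
∠(n_1, n_5) = 174.40°
δ = |180° − 174.40°| = 5.60°
5.60° ≤ 2α = 17.06°  →  valid

δ = 5.60°, valid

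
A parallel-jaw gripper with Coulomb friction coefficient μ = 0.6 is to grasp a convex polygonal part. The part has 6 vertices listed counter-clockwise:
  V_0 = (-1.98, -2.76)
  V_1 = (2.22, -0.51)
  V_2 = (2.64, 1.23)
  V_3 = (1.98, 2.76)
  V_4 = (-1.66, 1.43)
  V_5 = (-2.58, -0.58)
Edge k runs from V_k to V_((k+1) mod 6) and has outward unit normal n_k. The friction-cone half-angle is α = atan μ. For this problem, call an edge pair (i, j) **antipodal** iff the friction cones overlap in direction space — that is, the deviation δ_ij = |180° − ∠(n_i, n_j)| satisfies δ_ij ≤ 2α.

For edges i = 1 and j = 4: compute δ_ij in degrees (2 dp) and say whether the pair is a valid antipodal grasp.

α = atan 0.6 = 30.96°;  2α = 61.93°
edge 1: e_1 = (+0.42, +1.74);  n_1 = (+0.9721, -0.2346)
edge 4: e_4 = (-0.92, -2.01);  n_4 = (-0.9093, +0.4162)
∠(n_1, n_4) = 168.98°
δ = |180° − 168.98°| = 11.02°
11.02° ≤ 2α = 61.93°  →  valid

δ = 11.02°, valid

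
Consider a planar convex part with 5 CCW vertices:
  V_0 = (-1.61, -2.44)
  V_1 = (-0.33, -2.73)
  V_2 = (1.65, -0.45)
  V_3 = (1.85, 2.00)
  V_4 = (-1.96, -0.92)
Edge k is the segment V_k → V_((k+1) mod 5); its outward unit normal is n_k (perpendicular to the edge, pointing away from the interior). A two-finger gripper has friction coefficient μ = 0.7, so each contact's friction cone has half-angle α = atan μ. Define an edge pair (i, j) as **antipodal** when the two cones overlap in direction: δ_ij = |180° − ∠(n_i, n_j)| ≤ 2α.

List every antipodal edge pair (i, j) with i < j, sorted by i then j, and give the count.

count = 5; pairs: (0,3), (1,3), (1,4), (2,3), (2,4)

α = atan 0.7 = 34.99°;  2α = 69.98°
n_0 = (-0.2210, -0.9753)
n_1 = (+0.7550, -0.6557)
n_2 = (+0.9967, -0.0814)
n_3 = (-0.6083, +0.7937)
n_4 = (-0.9745, -0.2244)
  (0,1): δ = 118.21°  ·
  (0,2): δ = 81.90°  ·
  (0,3): δ = 50.23°  ✓
  (0,4): δ = 115.73°  ·
  (1,2): δ = 143.70°  ·
  (1,3): δ = 11.56°  ✓
  (1,4): δ = 53.94°  ✓
  (2,3): δ = 47.87°  ✓
  (2,4): δ = 17.63°  ✓
  (3,4): δ = 114.50°  ·
antipodal pairs: 5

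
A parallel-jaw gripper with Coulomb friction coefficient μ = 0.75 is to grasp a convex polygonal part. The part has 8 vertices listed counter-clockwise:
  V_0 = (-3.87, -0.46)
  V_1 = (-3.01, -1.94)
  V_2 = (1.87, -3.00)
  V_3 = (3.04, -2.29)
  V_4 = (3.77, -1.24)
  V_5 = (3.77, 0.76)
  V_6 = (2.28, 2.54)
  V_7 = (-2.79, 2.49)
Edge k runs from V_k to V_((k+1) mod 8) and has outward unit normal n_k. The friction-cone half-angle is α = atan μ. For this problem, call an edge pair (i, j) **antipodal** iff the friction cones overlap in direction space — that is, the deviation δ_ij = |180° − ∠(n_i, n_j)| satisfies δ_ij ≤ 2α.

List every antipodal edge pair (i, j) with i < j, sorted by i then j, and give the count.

count = 12; pairs: (0,3), (0,4), (0,5), (0,6), (1,5), (1,6), (2,6), (2,7), (3,6), (3,7), (4,7), (5,7)

α = atan 0.75 = 36.87°;  2α = 73.74°
n_0 = (-0.8646, -0.5024)
n_1 = (-0.2123, -0.9772)
n_2 = (+0.5188, -0.8549)
n_3 = (+0.8211, -0.5708)
n_4 = (+1.0000, -0.0000)
n_5 = (+0.7668, +0.6419)
n_6 = (-0.0099, +1.0000)
n_7 = (-0.9390, +0.3438)
  (0,1): δ = 132.42°  ·
  (0,2): δ = 88.91°  ·
  (0,3): δ = 64.97°  ✓
  (0,4): δ = 30.16°  ✓
  (0,5): δ = 9.77°  ✓
  (0,6): δ = 60.40°  ✓
  (0,7): δ = 129.73°  ·
  (1,2): δ = 136.49°  ·
  (1,3): δ = 112.55°  ·
  (1,4): δ = 77.74°  ·
  (1,5): δ = 37.81°  ✓
  (1,6): δ = 12.82°  ✓
  (1,7): δ = 82.15°  ·
  (2,3): δ = 156.06°  ·
  (2,4): δ = 121.25°  ·
  (2,5): δ = 81.32°  ·
  (2,6): δ = 30.69°  ✓
  (2,7): δ = 38.64°  ✓
  (3,4): δ = 145.19°  ·
  (3,5): δ = 105.26°  ·
  (3,6): δ = 54.63°  ✓
  (3,7): δ = 14.70°  ✓
  (4,5): δ = 140.07°  ·
  (4,6): δ = 89.43°  ·
  (4,7): δ = 20.11°  ✓
  (5,6): δ = 129.37°  ·
  (5,7): δ = 60.04°  ✓
  (6,7): δ = 110.67°  ·
antipodal pairs: 12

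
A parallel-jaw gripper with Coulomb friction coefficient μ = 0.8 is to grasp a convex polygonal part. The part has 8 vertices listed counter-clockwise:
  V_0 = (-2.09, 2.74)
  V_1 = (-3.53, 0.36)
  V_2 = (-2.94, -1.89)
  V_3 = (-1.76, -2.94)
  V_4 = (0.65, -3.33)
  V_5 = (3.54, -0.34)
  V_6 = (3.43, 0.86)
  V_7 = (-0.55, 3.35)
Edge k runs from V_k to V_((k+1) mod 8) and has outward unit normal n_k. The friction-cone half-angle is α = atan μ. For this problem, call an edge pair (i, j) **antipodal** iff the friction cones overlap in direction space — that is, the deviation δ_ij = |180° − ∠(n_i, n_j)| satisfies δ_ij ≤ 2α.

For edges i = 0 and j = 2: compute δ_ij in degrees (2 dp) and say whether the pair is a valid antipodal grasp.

α = atan 0.8 = 38.66°;  2α = 77.32°
edge 0: e_0 = (-1.44, -2.38);  n_0 = (-0.8556, +0.5177)
edge 2: e_2 = (+1.18, -1.05);  n_2 = (-0.6648, -0.7471)
∠(n_0, n_2) = 79.51°
δ = |180° − 79.51°| = 100.49°
100.49° > 2α = 77.32°  →  invalid

δ = 100.49°, invalid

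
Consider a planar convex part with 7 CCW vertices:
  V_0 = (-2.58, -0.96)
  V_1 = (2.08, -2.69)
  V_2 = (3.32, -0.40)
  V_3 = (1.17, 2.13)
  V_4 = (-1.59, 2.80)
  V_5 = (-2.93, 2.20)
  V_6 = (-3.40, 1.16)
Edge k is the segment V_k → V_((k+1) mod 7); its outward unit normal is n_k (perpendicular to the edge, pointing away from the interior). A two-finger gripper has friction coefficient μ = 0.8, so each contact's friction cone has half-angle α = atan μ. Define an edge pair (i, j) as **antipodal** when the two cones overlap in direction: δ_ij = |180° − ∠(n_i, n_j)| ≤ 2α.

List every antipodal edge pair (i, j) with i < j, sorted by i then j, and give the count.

count = 10; pairs: (0,2), (0,3), (0,4), (1,3), (1,4), (1,5), (1,6), (2,5), (2,6), (3,6)

α = atan 0.8 = 38.66°;  2α = 77.32°
n_0 = (-0.3480, -0.9375)
n_1 = (+0.8794, -0.4762)
n_2 = (+0.7620, +0.6476)
n_3 = (+0.2359, +0.9718)
n_4 = (-0.4087, +0.9127)
n_5 = (-0.9113, +0.4118)
n_6 = (-0.9327, -0.3607)
  (0,1): δ = 98.07°  ·
  (0,2): δ = 29.27°  ✓
  (0,3): δ = 6.72°  ✓
  (0,4): δ = 44.49°  ✓
  (0,5): δ = 86.05°  ·
  (0,6): δ = 131.51°  ·
  (1,2): δ = 111.21°  ·
  (1,3): δ = 75.21°  ✓
  (1,4): δ = 37.44°  ✓
  (1,5): δ = 4.12°  ✓
  (1,6): δ = 49.58°  ✓
  (2,3): δ = 144.00°  ·
  (2,4): δ = 106.24°  ·
  (2,5): δ = 64.68°  ✓
  (2,6): δ = 19.21°  ✓
  (3,4): δ = 142.23°  ·
  (3,5): δ = 100.67°  ·
  (3,6): δ = 55.21°  ✓
  (4,5): δ = 138.44°  ·
  (4,6): δ = 92.97°  ·
  (5,6): δ = 134.53°  ·
antipodal pairs: 10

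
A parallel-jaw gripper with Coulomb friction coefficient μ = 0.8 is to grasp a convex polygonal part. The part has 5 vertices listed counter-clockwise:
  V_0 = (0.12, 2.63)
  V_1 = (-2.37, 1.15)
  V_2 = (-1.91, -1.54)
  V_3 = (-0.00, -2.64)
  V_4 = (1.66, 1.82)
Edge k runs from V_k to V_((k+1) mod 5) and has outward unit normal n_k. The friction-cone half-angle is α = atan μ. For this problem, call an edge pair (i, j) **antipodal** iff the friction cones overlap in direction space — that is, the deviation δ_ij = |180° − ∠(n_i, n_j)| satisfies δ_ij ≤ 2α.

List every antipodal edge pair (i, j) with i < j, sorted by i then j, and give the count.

count = 5; pairs: (0,2), (0,3), (1,3), (1,4), (2,4)

α = atan 0.8 = 38.66°;  2α = 77.32°
n_0 = (-0.5109, +0.8596)
n_1 = (-0.9857, -0.1686)
n_2 = (-0.4991, -0.8666)
n_3 = (+0.9372, -0.3488)
n_4 = (+0.4655, +0.8850)
  (0,1): δ = 111.02°  ·
  (0,2): δ = 60.66°  ✓
  (0,3): δ = 38.86°  ✓
  (0,4): δ = 121.53°  ·
  (1,2): δ = 129.64°  ·
  (1,3): δ = 30.12°  ✓
  (1,4): δ = 52.55°  ✓
  (2,3): δ = 80.48°  ·
  (2,4): δ = 2.20°  ✓
  (3,4): δ = 97.33°  ·
antipodal pairs: 5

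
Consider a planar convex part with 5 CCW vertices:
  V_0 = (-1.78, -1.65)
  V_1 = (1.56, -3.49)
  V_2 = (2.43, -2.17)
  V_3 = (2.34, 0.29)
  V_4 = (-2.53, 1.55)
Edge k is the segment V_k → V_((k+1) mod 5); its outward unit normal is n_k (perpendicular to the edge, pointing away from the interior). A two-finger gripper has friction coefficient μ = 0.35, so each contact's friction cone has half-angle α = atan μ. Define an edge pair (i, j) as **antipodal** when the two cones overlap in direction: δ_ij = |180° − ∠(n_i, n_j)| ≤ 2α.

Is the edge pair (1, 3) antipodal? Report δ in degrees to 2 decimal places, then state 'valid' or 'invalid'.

α = atan 0.35 = 19.29°;  2α = 38.58°
edge 1: e_1 = (+0.87, +1.32);  n_1 = (+0.8350, -0.5503)
edge 3: e_3 = (-4.87, +1.26);  n_3 = (+0.2505, +0.9681)
∠(n_1, n_3) = 108.88°
δ = |180° − 108.88°| = 71.12°
71.12° > 2α = 38.58°  →  invalid

δ = 71.12°, invalid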